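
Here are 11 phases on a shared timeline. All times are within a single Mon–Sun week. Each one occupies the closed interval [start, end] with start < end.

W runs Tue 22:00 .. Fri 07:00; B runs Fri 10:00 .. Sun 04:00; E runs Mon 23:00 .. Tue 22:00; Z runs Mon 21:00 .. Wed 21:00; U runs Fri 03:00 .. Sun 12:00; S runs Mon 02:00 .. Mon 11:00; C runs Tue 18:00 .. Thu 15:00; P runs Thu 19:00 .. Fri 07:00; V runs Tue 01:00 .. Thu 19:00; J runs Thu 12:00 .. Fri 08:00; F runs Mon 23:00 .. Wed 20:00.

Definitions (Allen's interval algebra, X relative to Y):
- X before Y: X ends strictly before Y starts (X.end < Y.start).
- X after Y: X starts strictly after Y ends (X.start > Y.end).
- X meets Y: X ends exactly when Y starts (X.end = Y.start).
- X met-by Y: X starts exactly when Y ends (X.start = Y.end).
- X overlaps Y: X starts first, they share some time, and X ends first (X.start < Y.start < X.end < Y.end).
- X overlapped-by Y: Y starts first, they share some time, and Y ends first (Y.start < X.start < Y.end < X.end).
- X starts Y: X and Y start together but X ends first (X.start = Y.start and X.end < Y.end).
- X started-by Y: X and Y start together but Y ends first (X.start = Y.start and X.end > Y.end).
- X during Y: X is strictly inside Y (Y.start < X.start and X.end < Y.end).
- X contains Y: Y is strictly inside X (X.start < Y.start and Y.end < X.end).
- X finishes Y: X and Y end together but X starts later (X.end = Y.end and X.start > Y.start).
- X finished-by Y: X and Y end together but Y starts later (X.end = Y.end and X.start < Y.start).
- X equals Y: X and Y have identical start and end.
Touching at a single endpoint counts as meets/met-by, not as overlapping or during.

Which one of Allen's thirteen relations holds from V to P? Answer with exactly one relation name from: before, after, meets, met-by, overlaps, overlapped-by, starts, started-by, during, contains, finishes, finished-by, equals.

meets

V = [Tue 01:00, Thu 19:00]; P = [Thu 19:00, Fri 07:00].
Compare endpoints: V.start < P.start, V.start < P.end, V.end = P.start, V.end < P.end.
That pattern is 'meets'.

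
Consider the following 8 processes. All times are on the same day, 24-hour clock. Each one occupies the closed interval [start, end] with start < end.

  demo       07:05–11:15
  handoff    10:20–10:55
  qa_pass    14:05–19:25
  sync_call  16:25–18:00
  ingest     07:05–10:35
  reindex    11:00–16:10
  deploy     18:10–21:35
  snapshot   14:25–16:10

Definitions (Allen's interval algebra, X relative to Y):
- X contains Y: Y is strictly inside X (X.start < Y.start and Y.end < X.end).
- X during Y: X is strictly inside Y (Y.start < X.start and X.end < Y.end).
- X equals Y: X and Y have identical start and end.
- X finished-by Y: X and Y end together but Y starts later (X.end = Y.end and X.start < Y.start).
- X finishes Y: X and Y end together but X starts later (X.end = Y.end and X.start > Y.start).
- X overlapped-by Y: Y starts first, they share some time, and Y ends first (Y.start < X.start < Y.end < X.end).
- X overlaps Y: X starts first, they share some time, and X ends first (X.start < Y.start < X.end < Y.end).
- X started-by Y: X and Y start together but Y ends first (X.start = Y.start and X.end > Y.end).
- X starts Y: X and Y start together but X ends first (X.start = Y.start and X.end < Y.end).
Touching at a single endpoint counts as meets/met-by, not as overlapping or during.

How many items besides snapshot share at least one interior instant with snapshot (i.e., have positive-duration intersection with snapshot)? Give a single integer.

2

Target snapshot = [14:25, 16:10].
demo [07:05, 11:15] → before → no.
deploy [18:10, 21:35] → after → no.
handoff [10:20, 10:55] → before → no.
ingest [07:05, 10:35] → before → no.
qa_pass [14:05, 19:25] → contains → counts.
reindex [11:00, 16:10] → finished-by → counts.
sync_call [16:25, 18:00] → after → no.
Total: 2.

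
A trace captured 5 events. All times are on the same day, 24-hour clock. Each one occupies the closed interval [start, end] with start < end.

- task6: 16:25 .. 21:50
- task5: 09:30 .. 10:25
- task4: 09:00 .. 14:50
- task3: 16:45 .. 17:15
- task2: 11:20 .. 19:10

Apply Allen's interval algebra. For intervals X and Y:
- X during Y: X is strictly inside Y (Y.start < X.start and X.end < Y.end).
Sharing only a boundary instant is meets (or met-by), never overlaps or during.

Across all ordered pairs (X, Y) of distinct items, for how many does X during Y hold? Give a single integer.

Checking all 20 ordered pairs for relation 'during'; matching pairs in alphabetical order:
(task3, task2): task3 during task2 ✓
(task3, task6): task3 during task6 ✓
(task5, task4): task5 during task4 ✓
Count: 3.

3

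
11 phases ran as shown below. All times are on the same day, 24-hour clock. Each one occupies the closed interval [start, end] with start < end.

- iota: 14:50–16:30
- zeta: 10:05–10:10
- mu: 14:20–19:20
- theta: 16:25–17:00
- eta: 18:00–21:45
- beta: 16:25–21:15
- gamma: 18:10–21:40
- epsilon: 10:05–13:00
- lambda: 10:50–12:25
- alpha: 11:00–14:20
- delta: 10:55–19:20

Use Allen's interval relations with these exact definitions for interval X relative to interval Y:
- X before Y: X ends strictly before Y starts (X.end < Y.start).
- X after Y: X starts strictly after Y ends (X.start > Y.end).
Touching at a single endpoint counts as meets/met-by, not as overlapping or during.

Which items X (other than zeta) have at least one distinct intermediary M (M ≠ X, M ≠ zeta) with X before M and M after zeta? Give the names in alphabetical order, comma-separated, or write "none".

Target zeta = [10:05, 10:10].
Intermediaries M with M after zeta: alpha, beta, delta, eta, gamma, iota, lambda, mu, theta.
Via alpha — items with X before alpha: none.
Via beta — items with X before beta: alpha, epsilon, lambda.
Via delta — items with X before delta: none.
Via eta — items with X before eta: alpha, epsilon, iota, lambda, theta.
Via gamma — items with X before gamma: alpha, epsilon, iota, lambda, theta.
Via iota — items with X before iota: alpha, epsilon, lambda.
Via lambda — items with X before lambda: none.
Via mu — items with X before mu: epsilon, lambda.
Via theta — items with X before theta: alpha, epsilon, lambda.
Union: alpha, epsilon, iota, lambda, theta.

alpha, epsilon, iota, lambda, theta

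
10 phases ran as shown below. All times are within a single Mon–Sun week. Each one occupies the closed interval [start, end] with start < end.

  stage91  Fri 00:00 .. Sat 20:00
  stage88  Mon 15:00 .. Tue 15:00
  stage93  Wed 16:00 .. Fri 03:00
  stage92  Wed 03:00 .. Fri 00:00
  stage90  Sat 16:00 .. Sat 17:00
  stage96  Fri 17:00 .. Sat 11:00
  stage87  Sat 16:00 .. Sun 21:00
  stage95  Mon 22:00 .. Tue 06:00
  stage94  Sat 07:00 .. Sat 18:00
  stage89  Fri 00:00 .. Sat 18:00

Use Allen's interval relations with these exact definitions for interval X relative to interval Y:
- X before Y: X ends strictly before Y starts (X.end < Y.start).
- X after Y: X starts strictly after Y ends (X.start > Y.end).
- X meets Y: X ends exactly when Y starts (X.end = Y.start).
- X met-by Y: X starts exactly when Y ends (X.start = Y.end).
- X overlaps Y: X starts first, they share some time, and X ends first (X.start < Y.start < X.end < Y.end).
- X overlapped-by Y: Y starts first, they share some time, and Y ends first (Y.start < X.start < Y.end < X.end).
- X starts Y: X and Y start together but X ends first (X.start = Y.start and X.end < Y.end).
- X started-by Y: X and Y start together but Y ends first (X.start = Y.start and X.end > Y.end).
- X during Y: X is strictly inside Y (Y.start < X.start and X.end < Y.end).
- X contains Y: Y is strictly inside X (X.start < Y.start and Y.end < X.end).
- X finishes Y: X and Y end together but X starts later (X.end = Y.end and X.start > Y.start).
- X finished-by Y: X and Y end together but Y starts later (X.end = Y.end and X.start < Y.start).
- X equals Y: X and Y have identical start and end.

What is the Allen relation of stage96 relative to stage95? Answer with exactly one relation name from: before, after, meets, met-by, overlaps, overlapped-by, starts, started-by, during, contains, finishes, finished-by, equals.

after

stage96 = [Fri 17:00, Sat 11:00]; stage95 = [Mon 22:00, Tue 06:00].
Compare endpoints: stage96.start > stage95.start, stage96.start > stage95.end, stage96.end > stage95.start, stage96.end > stage95.end.
That pattern is 'after'.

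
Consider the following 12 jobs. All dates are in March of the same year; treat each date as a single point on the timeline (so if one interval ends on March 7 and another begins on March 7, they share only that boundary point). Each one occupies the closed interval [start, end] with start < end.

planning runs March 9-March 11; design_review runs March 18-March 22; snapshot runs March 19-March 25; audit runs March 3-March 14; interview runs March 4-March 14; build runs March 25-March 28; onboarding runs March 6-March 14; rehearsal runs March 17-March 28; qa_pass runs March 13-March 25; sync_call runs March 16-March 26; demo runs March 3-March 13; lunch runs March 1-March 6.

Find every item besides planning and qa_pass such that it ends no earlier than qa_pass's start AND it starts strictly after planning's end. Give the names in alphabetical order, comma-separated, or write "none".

Conditions: its end is no earlier than qa_pass's start (X.end >= March 13) AND its start is strictly after planning's end (X.start > March 11).
audit: end March 14 >= March 13? ✓; start March 3 > March 11? ✗ → no.
build: end March 28 >= March 13? ✓; start March 25 > March 11? ✓ → yes.
demo: end March 13 >= March 13? ✓; start March 3 > March 11? ✗ → no.
design_review: end March 22 >= March 13? ✓; start March 18 > March 11? ✓ → yes.
interview: end March 14 >= March 13? ✓; start March 4 > March 11? ✗ → no.
lunch: end March 6 >= March 13? ✗; start March 1 > March 11? ✗ → no.
onboarding: end March 14 >= March 13? ✓; start March 6 > March 11? ✗ → no.
rehearsal: end March 28 >= March 13? ✓; start March 17 > March 11? ✓ → yes.
snapshot: end March 25 >= March 13? ✓; start March 19 > March 11? ✓ → yes.
sync_call: end March 26 >= March 13? ✓; start March 16 > March 11? ✓ → yes.
Result: build, design_review, rehearsal, snapshot, sync_call.

build, design_review, rehearsal, snapshot, sync_call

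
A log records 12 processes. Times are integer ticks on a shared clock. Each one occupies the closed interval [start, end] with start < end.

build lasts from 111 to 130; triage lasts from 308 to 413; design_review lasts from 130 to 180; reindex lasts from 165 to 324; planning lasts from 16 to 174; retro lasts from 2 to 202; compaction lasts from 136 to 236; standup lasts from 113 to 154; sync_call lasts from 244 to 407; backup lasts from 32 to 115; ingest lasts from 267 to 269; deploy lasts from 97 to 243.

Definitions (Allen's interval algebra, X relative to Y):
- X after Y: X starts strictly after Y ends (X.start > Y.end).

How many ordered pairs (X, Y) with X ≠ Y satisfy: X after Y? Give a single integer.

31

Checking all 132 ordered pairs for relation 'after'; matching pairs in alphabetical order:
(compaction, backup): compaction after backup ✓
(compaction, build): compaction after build ✓
(design_review, backup): design_review after backup ✓
(ingest, backup): ingest after backup ✓
(ingest, build): ingest after build ✓
(ingest, compaction): ingest after compaction ✓
(ingest, deploy): ingest after deploy ✓
(ingest, design_review): ingest after design_review ✓
(ingest, planning): ingest after planning ✓
(ingest, retro): ingest after retro ✓
(ingest, standup): ingest after standup ✓
(reindex, backup): reindex after backup ✓
(reindex, build): reindex after build ✓
(reindex, standup): reindex after standup ✓
(sync_call, backup): sync_call after backup ✓
(sync_call, build): sync_call after build ✓
(sync_call, compaction): sync_call after compaction ✓
(sync_call, deploy): sync_call after deploy ✓
(sync_call, design_review): sync_call after design_review ✓
(sync_call, planning): sync_call after planning ✓
(sync_call, retro): sync_call after retro ✓
(sync_call, standup): sync_call after standup ✓
(triage, backup): triage after backup ✓
(triage, build): triage after build ✓
... plus 7 further pairs not listed.
Count: 31.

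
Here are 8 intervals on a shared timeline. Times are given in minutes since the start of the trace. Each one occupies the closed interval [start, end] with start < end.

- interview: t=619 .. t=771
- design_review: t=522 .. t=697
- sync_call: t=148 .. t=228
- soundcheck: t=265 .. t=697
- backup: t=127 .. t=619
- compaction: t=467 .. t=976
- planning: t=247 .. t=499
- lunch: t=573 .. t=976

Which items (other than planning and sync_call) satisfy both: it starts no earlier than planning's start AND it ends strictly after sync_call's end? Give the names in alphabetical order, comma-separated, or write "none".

Conditions: its start is no earlier than planning's start (X.start >= t=247) AND its end is strictly after sync_call's end (X.end > t=228).
backup: start t=127 >= t=247? ✗; end t=619 > t=228? ✓ → no.
compaction: start t=467 >= t=247? ✓; end t=976 > t=228? ✓ → yes.
design_review: start t=522 >= t=247? ✓; end t=697 > t=228? ✓ → yes.
interview: start t=619 >= t=247? ✓; end t=771 > t=228? ✓ → yes.
lunch: start t=573 >= t=247? ✓; end t=976 > t=228? ✓ → yes.
soundcheck: start t=265 >= t=247? ✓; end t=697 > t=228? ✓ → yes.
Result: compaction, design_review, interview, lunch, soundcheck.

compaction, design_review, interview, lunch, soundcheck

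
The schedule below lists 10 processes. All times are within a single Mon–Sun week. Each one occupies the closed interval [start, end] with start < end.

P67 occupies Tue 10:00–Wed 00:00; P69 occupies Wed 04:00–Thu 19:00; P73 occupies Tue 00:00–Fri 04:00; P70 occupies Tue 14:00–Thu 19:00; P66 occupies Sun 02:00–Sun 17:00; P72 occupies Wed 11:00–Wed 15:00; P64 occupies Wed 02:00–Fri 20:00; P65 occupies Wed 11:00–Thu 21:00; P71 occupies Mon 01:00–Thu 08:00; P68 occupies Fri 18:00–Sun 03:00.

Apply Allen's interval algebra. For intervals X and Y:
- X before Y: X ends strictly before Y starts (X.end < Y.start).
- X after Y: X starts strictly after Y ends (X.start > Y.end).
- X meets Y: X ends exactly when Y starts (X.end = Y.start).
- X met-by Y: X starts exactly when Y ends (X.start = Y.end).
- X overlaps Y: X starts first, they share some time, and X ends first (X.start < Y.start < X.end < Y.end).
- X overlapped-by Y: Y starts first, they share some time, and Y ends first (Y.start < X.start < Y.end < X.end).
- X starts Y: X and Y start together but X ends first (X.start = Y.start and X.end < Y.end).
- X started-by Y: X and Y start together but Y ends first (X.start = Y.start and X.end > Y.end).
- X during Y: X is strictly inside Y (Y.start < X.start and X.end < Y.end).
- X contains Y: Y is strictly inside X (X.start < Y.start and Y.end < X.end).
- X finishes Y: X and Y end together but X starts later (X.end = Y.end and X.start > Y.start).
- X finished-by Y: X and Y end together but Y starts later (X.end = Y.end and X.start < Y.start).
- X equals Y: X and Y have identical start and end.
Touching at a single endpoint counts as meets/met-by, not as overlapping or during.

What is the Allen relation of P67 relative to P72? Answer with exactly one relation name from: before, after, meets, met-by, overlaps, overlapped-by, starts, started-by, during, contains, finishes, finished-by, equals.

before

P67 = [Tue 10:00, Wed 00:00]; P72 = [Wed 11:00, Wed 15:00].
Compare endpoints: P67.start < P72.start, P67.start < P72.end, P67.end < P72.start, P67.end < P72.end.
That pattern is 'before'.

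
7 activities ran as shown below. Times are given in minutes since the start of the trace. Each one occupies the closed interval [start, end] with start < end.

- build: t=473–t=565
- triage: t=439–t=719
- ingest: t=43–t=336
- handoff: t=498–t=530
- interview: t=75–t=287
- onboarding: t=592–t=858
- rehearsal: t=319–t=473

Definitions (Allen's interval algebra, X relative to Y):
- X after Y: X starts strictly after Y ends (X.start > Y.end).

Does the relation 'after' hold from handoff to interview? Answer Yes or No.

Yes

handoff = [t=498, t=530], interview = [t=75, t=287].
Actual relation of handoff to interview: after.
Asked whether 'after' holds → Yes.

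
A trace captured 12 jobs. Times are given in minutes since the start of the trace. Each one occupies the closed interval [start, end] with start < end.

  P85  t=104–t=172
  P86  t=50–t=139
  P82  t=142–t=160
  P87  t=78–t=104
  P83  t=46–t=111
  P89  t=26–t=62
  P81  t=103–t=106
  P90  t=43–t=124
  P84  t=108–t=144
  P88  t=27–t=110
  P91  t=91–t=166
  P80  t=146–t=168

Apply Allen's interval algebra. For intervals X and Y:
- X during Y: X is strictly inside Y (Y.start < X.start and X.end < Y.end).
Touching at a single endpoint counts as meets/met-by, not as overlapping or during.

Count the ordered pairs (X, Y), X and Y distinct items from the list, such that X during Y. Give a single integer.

Checking all 132 ordered pairs for relation 'during'; matching pairs in alphabetical order:
(P80, P85): P80 during P85 ✓
(P81, P83): P81 during P83 ✓
(P81, P86): P81 during P86 ✓
(P81, P88): P81 during P88 ✓
(P81, P90): P81 during P90 ✓
(P81, P91): P81 during P91 ✓
(P82, P85): P82 during P85 ✓
(P82, P91): P82 during P91 ✓
(P83, P90): P83 during P90 ✓
(P84, P85): P84 during P85 ✓
(P84, P91): P84 during P91 ✓
(P87, P83): P87 during P83 ✓
(P87, P86): P87 during P86 ✓
(P87, P88): P87 during P88 ✓
(P87, P90): P87 during P90 ✓
Count: 15.

15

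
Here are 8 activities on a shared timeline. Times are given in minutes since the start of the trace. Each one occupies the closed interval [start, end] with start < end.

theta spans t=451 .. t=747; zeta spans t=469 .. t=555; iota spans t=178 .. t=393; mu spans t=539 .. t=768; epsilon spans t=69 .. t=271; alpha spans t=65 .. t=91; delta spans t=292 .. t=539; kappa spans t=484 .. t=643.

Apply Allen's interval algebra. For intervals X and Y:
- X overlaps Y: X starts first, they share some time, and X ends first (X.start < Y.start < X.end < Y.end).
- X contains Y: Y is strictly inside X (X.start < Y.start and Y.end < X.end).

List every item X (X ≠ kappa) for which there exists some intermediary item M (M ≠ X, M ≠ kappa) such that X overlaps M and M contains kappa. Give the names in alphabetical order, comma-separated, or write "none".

Target kappa = [t=484, t=643].
Intermediaries M with M contains kappa: theta.
Via theta — items with X overlaps theta: delta.
Union: delta.

delta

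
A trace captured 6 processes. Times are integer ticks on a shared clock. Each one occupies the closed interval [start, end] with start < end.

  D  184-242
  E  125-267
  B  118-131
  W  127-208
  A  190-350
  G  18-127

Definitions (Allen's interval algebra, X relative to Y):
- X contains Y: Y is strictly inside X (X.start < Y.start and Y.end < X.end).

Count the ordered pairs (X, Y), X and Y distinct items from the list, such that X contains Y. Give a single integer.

Checking all 30 ordered pairs for relation 'contains'; matching pairs in alphabetical order:
(E, D): E contains D ✓
(E, W): E contains W ✓
Count: 2.

2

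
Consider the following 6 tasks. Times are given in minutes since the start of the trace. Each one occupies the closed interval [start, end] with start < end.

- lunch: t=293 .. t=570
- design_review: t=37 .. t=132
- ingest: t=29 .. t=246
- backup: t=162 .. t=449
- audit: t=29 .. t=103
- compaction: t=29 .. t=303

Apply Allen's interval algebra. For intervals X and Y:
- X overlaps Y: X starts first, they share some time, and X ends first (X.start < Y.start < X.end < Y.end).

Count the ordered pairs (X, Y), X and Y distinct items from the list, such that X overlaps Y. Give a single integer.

5

Checking all 30 ordered pairs for relation 'overlaps'; matching pairs in alphabetical order:
(audit, design_review): audit overlaps design_review ✓
(backup, lunch): backup overlaps lunch ✓
(compaction, backup): compaction overlaps backup ✓
(compaction, lunch): compaction overlaps lunch ✓
(ingest, backup): ingest overlaps backup ✓
Count: 5.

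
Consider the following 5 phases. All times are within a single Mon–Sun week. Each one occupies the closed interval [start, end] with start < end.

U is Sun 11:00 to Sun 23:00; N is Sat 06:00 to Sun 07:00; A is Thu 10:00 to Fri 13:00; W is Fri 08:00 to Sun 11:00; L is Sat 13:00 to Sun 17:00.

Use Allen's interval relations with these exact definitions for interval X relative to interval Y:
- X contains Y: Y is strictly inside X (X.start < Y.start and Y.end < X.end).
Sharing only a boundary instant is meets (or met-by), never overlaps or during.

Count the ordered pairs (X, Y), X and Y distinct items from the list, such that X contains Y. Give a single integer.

Checking all 20 ordered pairs for relation 'contains'; matching pairs in alphabetical order:
(W, N): W contains N ✓
Count: 1.

1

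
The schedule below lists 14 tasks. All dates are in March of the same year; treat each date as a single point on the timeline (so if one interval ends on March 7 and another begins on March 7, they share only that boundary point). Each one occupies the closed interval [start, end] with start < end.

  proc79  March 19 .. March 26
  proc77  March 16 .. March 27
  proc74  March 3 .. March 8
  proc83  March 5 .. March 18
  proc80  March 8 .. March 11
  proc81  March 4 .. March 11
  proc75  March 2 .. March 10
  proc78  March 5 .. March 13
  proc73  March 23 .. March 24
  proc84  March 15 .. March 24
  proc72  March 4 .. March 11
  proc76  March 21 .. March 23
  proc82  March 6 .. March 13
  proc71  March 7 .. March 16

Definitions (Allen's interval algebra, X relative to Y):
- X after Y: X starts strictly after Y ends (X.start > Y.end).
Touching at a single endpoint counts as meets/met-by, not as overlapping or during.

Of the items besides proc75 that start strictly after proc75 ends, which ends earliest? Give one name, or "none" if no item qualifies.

proc76

Target proc75 = [March 2, March 10].
proc71 [March 7, March 16] → overlapped-by → excluded.
proc72 [March 4, March 11] → overlapped-by → excluded.
proc73 [March 23, March 24] → after → candidate.
proc74 [March 3, March 8] → during → excluded.
proc76 [March 21, March 23] → after → candidate.
proc77 [March 16, March 27] → after → candidate.
proc78 [March 5, March 13] → overlapped-by → excluded.
proc79 [March 19, March 26] → after → candidate.
proc80 [March 8, March 11] → overlapped-by → excluded.
proc81 [March 4, March 11] → overlapped-by → excluded.
proc82 [March 6, March 13] → overlapped-by → excluded.
proc83 [March 5, March 18] → overlapped-by → excluded.
proc84 [March 15, March 24] → after → candidate.
Among candidates, earliest end is March 23 → proc76.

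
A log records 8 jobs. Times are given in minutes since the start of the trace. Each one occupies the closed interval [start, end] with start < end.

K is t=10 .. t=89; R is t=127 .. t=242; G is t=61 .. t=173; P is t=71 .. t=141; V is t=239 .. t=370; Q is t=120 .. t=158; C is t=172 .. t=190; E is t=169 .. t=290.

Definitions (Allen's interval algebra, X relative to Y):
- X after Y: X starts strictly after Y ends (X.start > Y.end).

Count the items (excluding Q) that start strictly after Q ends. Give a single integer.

3

Target Q = [t=120, t=158].
C [t=172, t=190] → after → counts.
E [t=169, t=290] → after → counts.
G [t=61, t=173] → contains → no.
K [t=10, t=89] → before → no.
P [t=71, t=141] → overlaps → no.
R [t=127, t=242] → overlapped-by → no.
V [t=239, t=370] → after → counts.
Total: 3.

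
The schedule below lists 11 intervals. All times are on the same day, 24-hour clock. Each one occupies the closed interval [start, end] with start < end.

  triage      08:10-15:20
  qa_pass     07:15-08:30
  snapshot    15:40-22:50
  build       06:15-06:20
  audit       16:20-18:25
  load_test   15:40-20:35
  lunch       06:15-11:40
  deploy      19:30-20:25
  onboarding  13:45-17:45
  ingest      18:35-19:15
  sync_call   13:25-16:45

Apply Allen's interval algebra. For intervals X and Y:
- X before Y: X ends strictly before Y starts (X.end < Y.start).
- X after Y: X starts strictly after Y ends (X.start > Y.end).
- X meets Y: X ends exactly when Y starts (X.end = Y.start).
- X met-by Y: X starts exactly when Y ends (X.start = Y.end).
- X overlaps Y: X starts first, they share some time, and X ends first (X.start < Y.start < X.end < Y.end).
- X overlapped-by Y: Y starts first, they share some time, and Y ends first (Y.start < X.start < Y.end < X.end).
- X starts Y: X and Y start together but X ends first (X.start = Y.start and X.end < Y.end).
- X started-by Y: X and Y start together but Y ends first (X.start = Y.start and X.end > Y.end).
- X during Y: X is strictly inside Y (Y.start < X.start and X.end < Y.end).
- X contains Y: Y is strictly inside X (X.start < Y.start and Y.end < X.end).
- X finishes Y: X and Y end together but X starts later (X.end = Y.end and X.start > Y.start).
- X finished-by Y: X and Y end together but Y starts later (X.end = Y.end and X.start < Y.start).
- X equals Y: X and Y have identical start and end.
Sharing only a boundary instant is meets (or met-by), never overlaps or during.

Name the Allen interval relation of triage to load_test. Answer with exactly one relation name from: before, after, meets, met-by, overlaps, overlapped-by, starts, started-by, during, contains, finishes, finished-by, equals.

before

triage = [08:10, 15:20]; load_test = [15:40, 20:35].
Compare endpoints: triage.start < load_test.start, triage.start < load_test.end, triage.end < load_test.start, triage.end < load_test.end.
That pattern is 'before'.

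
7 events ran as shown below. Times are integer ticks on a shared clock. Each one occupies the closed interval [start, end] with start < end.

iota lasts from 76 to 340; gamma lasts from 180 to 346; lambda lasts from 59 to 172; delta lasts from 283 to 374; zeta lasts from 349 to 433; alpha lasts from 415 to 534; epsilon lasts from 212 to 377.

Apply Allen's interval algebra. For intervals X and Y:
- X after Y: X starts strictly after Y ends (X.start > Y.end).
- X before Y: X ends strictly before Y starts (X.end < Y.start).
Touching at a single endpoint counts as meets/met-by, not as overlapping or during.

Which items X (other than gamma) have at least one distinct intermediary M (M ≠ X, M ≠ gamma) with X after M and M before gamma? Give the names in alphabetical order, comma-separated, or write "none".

alpha, delta, epsilon, zeta

Target gamma = [180, 346].
Intermediaries M with M before gamma: lambda.
Via lambda — items with X after lambda: alpha, delta, epsilon, zeta.
Union: alpha, delta, epsilon, zeta.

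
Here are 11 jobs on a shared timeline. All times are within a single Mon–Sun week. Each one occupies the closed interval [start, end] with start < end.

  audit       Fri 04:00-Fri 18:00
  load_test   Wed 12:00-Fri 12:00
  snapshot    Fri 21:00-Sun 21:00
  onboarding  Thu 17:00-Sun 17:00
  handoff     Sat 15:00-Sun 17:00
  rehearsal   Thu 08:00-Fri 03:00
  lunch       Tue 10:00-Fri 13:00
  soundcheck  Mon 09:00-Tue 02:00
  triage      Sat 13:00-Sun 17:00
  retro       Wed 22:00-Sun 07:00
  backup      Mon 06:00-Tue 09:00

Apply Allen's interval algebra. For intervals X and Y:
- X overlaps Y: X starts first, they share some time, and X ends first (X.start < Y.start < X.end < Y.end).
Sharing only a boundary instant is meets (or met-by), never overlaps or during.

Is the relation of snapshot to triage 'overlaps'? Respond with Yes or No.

No

snapshot = [Fri 21:00, Sun 21:00], triage = [Sat 13:00, Sun 17:00].
Actual relation of snapshot to triage: contains.
Asked whether 'overlaps' holds → No.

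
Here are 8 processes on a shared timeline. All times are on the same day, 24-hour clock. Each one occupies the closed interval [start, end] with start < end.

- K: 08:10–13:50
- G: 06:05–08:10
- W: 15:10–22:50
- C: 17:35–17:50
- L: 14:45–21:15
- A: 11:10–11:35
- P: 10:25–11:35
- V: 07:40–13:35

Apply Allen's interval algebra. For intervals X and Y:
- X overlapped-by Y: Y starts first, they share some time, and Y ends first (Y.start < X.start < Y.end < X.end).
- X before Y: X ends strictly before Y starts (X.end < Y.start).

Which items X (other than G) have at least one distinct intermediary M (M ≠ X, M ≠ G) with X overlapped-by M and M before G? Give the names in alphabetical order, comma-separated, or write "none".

none

Target G = [06:05, 08:10].
Intermediaries M with M before G: none.
Union: none.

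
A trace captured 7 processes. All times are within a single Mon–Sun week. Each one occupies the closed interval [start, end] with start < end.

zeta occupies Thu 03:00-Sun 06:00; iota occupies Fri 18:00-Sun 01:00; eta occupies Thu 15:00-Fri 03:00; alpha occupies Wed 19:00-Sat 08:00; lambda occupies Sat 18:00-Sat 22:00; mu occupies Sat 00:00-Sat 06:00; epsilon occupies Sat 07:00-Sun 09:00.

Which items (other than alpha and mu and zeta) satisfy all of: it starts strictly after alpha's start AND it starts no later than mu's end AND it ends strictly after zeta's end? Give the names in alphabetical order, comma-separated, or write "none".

Conditions: its start is strictly after alpha's start (X.start > Wed 19:00) AND its start is no later than mu's end (X.start <= Sat 06:00) AND its end is strictly after zeta's end (X.end > Sun 06:00).
epsilon: start Sat 07:00 > Wed 19:00? ✓; start Sat 07:00 <= Sat 06:00? ✗; end Sun 09:00 > Sun 06:00? ✓ → no.
eta: start Thu 15:00 > Wed 19:00? ✓; start Thu 15:00 <= Sat 06:00? ✓; end Fri 03:00 > Sun 06:00? ✗ → no.
iota: start Fri 18:00 > Wed 19:00? ✓; start Fri 18:00 <= Sat 06:00? ✓; end Sun 01:00 > Sun 06:00? ✗ → no.
lambda: start Sat 18:00 > Wed 19:00? ✓; start Sat 18:00 <= Sat 06:00? ✗; end Sat 22:00 > Sun 06:00? ✗ → no.
Result: none.

none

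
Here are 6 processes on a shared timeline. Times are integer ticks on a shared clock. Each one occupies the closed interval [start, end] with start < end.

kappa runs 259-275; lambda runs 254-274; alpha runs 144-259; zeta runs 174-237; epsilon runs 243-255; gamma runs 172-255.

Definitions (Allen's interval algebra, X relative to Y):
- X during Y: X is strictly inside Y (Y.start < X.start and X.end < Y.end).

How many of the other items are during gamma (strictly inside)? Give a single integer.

Target gamma = [172, 255].
alpha [144, 259] → contains → no.
epsilon [243, 255] → finishes → no.
kappa [259, 275] → after → no.
lambda [254, 274] → overlapped-by → no.
zeta [174, 237] → during → counts.
Total: 1.

1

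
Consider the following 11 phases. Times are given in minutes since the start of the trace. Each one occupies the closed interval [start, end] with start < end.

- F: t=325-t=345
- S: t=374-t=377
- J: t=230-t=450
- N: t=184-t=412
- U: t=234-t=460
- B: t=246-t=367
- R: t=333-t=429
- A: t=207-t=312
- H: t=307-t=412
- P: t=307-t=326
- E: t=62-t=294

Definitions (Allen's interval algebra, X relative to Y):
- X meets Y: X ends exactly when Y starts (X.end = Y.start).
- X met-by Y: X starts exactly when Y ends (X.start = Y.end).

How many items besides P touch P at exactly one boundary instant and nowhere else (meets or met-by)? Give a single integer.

Target P = [t=307, t=326].
A [t=207, t=312] → overlaps → no.
B [t=246, t=367] → contains → no.
E [t=62, t=294] → before → no.
F [t=325, t=345] → overlapped-by → no.
H [t=307, t=412] → started-by → no.
J [t=230, t=450] → contains → no.
N [t=184, t=412] → contains → no.
R [t=333, t=429] → after → no.
S [t=374, t=377] → after → no.
U [t=234, t=460] → contains → no.
Total: 0.

0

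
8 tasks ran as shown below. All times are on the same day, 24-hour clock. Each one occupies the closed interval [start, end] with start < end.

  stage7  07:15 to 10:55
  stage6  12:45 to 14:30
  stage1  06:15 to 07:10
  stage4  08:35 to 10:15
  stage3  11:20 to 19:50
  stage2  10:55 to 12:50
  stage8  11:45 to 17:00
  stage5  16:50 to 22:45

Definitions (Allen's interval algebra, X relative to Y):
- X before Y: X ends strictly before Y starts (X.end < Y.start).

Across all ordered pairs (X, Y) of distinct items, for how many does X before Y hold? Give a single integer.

18

Checking all 56 ordered pairs for relation 'before'; matching pairs in alphabetical order:
(stage1, stage2): stage1 before stage2 ✓
(stage1, stage3): stage1 before stage3 ✓
(stage1, stage4): stage1 before stage4 ✓
(stage1, stage5): stage1 before stage5 ✓
(stage1, stage6): stage1 before stage6 ✓
(stage1, stage7): stage1 before stage7 ✓
(stage1, stage8): stage1 before stage8 ✓
(stage2, stage5): stage2 before stage5 ✓
(stage4, stage2): stage4 before stage2 ✓
(stage4, stage3): stage4 before stage3 ✓
(stage4, stage5): stage4 before stage5 ✓
(stage4, stage6): stage4 before stage6 ✓
(stage4, stage8): stage4 before stage8 ✓
(stage6, stage5): stage6 before stage5 ✓
(stage7, stage3): stage7 before stage3 ✓
(stage7, stage5): stage7 before stage5 ✓
(stage7, stage6): stage7 before stage6 ✓
(stage7, stage8): stage7 before stage8 ✓
Count: 18.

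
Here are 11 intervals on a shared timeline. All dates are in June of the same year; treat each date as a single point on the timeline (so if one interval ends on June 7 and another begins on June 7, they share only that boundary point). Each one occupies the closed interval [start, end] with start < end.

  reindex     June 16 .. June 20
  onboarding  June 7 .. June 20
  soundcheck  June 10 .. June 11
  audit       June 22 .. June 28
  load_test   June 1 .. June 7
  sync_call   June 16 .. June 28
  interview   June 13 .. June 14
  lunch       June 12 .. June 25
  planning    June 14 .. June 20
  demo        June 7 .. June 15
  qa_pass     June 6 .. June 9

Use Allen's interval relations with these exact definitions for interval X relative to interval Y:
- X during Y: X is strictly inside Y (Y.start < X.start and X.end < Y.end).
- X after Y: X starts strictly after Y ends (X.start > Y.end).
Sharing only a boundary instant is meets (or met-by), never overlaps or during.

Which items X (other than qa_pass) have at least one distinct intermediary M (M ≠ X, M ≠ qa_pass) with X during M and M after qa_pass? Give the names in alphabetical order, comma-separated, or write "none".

interview, planning, reindex

Target qa_pass = [June 6, June 9].
Intermediaries M with M after qa_pass: audit, interview, lunch, planning, reindex, soundcheck, sync_call.
Via audit — items with X during audit: none.
Via interview — items with X during interview: none.
Via lunch — items with X during lunch: interview, planning, reindex.
Via planning — items with X during planning: none.
Via reindex — items with X during reindex: none.
Via soundcheck — items with X during soundcheck: none.
Via sync_call — items with X during sync_call: none.
Union: interview, planning, reindex.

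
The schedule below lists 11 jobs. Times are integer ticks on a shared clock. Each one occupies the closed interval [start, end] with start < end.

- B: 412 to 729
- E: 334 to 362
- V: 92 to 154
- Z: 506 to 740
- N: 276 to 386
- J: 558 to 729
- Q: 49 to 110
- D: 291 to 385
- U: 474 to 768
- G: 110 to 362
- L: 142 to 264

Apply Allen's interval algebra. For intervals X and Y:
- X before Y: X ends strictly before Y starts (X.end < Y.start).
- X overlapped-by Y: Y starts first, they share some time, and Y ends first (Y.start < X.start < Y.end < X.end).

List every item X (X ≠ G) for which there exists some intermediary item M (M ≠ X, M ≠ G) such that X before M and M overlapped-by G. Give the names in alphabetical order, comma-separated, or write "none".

L, Q, V

Target G = [110, 362].
Intermediaries M with M overlapped-by G: D, N.
Via D — items with X before D: L, Q, V.
Via N — items with X before N: L, Q, V.
Union: L, Q, V.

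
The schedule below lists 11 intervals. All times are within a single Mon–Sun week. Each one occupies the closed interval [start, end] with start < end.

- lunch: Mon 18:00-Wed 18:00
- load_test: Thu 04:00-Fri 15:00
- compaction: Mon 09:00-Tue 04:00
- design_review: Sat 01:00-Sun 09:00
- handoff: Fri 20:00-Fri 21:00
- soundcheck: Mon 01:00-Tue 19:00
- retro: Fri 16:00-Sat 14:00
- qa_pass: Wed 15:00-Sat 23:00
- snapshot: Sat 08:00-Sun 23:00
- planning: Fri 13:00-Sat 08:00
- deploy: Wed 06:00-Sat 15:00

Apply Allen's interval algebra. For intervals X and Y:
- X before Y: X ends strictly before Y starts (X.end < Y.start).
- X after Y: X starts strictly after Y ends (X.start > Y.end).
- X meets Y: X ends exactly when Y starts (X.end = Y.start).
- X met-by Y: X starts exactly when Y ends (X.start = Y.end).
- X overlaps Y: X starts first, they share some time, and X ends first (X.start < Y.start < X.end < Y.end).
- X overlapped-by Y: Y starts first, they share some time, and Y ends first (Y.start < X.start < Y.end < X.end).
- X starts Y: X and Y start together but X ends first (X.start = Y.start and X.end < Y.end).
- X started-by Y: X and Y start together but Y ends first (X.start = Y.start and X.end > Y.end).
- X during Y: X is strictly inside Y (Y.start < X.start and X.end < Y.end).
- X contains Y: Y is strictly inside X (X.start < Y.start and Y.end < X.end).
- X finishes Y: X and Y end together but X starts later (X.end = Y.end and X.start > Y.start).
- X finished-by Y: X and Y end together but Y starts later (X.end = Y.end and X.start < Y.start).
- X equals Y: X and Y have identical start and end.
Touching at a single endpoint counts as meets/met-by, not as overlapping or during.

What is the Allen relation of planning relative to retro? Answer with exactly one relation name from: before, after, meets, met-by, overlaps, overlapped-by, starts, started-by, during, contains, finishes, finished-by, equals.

overlaps

planning = [Fri 13:00, Sat 08:00]; retro = [Fri 16:00, Sat 14:00].
Compare endpoints: planning.start < retro.start, planning.start < retro.end, planning.end > retro.start, planning.end < retro.end.
That pattern is 'overlaps'.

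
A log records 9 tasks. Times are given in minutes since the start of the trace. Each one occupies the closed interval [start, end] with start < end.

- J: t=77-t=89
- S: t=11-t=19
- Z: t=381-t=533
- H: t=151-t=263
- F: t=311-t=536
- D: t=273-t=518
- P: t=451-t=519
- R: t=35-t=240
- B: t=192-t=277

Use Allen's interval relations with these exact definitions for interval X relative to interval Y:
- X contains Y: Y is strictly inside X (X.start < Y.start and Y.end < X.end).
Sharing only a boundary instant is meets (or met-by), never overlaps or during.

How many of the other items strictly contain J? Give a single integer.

Target J = [t=77, t=89].
B [t=192, t=277] → after → no.
D [t=273, t=518] → after → no.
F [t=311, t=536] → after → no.
H [t=151, t=263] → after → no.
P [t=451, t=519] → after → no.
R [t=35, t=240] → contains → counts.
S [t=11, t=19] → before → no.
Z [t=381, t=533] → after → no.
Total: 1.

1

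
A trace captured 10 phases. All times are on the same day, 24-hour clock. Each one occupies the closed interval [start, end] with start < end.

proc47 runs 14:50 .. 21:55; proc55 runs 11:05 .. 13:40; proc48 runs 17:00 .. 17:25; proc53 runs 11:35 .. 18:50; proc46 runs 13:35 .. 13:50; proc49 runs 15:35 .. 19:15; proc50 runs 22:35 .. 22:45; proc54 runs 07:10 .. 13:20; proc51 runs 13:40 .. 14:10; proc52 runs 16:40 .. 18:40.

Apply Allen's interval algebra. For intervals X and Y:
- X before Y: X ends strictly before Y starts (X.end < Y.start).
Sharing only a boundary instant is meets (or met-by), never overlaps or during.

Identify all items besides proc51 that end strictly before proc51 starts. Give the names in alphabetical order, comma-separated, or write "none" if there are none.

proc54

Target proc51 = [13:40, 14:10].
proc46 [13:35, 13:50] → overlaps → no.
proc47 [14:50, 21:55] → after → no.
proc48 [17:00, 17:25] → after → no.
proc49 [15:35, 19:15] → after → no.
proc50 [22:35, 22:45] → after → no.
proc52 [16:40, 18:40] → after → no.
proc53 [11:35, 18:50] → contains → no.
proc54 [07:10, 13:20] → before → yes.
proc55 [11:05, 13:40] → meets → no.
Result: proc54.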